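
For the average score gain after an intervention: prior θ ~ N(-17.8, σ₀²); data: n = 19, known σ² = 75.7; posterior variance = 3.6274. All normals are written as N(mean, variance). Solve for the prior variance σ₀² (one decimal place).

Posterior precision equals prior precision plus data precision: 1/σ_n² = 1/σ₀² + n/σ².
So 1/σ₀² = 1/3.6274 − 19/75.7 = 0.275680 − 0.250991 = 0.024689.
Hence σ₀² = 1/0.024689 ≈ 40.5.

σ₀² = 40.5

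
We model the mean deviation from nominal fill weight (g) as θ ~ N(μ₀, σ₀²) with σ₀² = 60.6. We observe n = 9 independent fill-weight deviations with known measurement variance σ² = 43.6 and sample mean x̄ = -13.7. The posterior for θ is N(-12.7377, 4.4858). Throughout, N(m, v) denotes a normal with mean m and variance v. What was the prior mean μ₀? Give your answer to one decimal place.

With known observation variance, the Normal–Normal posterior has precision τ_n = τ₀ + n/σ² and mean μ_n = (τ₀μ₀ + (n/σ²)x̄)/τ_n.
Here τ₀ = 1/60.6 = 0.016502 and τ_data = 9/43.6 = 0.206422, so τ_n = 0.222924.
Rearranging for μ₀: μ₀ = (μ_n·τ_n − τ_data·x̄)/τ₀ = (-12.7377·0.222924 − 0.206422·-13.7) / 0.016502 = -0.011558/0.016502 ≈ -0.7.

μ₀ = -0.7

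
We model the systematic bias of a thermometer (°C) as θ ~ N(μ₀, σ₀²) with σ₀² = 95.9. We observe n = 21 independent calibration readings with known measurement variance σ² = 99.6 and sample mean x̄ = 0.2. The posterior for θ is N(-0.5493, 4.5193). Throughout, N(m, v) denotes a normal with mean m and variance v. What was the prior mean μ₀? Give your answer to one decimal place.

μ₀ = -15.7

The posterior mean is a precision-weighted average: μ_n = (τ₀μ₀ + τ_data·x̄)/(τ₀+τ_data), with τ₀=1/σ₀² and τ_data=n/σ².
Here τ₀ = 1/95.9 = 0.010428 and τ_data = 21/99.6 = 0.210843, so τ_n = 0.221271.
Rearranging for μ₀: μ₀ = (μ_n·τ_n − τ_data·x̄)/τ₀ = (-0.5493·0.221271 − 0.210843·0.2) / 0.010428 = -0.163713/0.010428 ≈ -15.7.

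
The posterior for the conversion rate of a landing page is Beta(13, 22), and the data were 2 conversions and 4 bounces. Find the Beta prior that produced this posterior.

Beta(11, 18)

Under Beta–binomial conjugacy the posterior parameters are (a+s, b+f).
Subtract the data counts: 13−2=11, 22−4=18.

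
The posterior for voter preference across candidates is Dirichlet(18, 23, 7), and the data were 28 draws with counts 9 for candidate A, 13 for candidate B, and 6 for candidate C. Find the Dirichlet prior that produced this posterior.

Dirichlet(9, 10, 1)

For a Dirichlet(α) prior with multinomial counts c, the posterior is Dirichlet(α + c) componentwise.
Subtract each count from the matching posterior parameter: 18−9=9, 23−13=10, 7−6=1.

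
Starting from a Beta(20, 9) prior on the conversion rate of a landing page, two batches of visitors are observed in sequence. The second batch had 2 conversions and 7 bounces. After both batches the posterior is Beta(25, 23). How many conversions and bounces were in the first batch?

3 conversions and 7 bounces

Sequential conjugate updates are equivalent to a single update on the pooled data, so total successes = posterior α − prior α and total failures = posterior β − prior β.
Total across both batches: 25−20=5 conversions, 23−9=14 bounces.
Subtract the second batch: 5−2=3 conversions and 14−7=7 bounces.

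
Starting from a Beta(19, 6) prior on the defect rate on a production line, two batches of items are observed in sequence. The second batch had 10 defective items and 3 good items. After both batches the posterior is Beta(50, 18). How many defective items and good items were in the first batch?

Because Beta–binomial updating is additive in the counts, the combined data contributed (α_post−α_prior, β_post−β_prior) successes and failures.
Total across both batches: 50−19=31 defective items, 18−6=12 good items.
Subtract the second batch: 31−10=21 defective items and 12−3=9 good items.

21 defective items and 9 good items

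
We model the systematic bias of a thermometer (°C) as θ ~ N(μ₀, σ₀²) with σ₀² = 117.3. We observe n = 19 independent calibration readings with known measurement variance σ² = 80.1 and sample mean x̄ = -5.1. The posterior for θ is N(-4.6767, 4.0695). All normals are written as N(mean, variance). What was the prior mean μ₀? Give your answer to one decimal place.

The posterior mean is a precision-weighted average: μ_n = (τ₀μ₀ + τ_data·x̄)/(τ₀+τ_data), with τ₀=1/σ₀² and τ_data=n/σ².
Here τ₀ = 1/117.3 = 0.008525 and τ_data = 19/80.1 = 0.237203, so τ_n = 0.245728.
Rearranging for μ₀: μ₀ = (μ_n·τ_n − τ_data·x̄)/τ₀ = (-4.6767·0.245728 − 0.237203·-5.1) / 0.008525 = 0.060539/0.008525 ≈ 7.1.

μ₀ = 7.1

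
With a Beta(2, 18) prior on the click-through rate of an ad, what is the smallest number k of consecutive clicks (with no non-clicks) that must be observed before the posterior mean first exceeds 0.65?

After k clicks and 0 non-clicks the posterior is Beta(2+k, 18), with mean (2+k)/(2+18+k).
Set (2+k)/(20+k) > 0.65 and solve: k > (0.65·20 − 2)/(1 − 0.65) = 31.429.
The smallest integer exceeding 31.429 is 32, and checking k=32: (34)/(52) = 0.6538 > 0.65.

k = 32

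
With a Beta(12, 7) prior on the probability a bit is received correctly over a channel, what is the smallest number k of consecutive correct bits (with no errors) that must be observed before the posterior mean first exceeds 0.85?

k = 28

After k correct bits and 0 errors the posterior is Beta(12+k, 7), with mean (12+k)/(12+7+k).
Set (12+k)/(19+k) > 0.85 and solve: k > (0.85·19 − 12)/(1 − 0.85) = 27.667.
The smallest integer exceeding 27.667 is 28.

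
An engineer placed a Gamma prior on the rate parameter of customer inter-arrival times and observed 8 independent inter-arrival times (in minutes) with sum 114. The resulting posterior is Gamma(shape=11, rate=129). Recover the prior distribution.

Gamma(shape=3, rate=15)

Gamma–exponential conjugacy: posterior shape = α + n, posterior rate = β + Σtᵢ.
So α = 11 − 8 = 3 and β = 129 − 114 = 15.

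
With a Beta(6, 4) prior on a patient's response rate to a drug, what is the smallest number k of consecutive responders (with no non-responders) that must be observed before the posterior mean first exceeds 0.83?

k = 14

After k responders and 0 non-responders the posterior is Beta(6+k, 4), with mean (6+k)/(6+4+k).
Set (6+k)/(10+k) > 0.83 and solve: k > (0.83·10 − 6)/(1 − 0.83) = 13.529.
The smallest integer exceeding 13.529 is 14.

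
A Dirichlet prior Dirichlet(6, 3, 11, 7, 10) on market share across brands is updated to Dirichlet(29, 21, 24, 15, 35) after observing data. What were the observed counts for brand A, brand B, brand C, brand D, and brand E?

For a Dirichlet(α) prior with multinomial counts c, the posterior is Dirichlet(α + c) componentwise.
Counts are posterior − prior componentwise: 29−6=23, 21−3=18, 24−11=13, 15−7=8, 35−10=25.

counts (23, 18, 13, 8, 25)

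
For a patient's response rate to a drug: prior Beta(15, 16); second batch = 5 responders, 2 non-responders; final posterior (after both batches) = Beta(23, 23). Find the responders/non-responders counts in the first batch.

Sequential conjugate updates are equivalent to a single update on the pooled data, so total successes = posterior α − prior α and total failures = posterior β − prior β.
Total across both batches: 23−15=8 responders, 23−16=7 non-responders.
Subtract the second batch: 8−5=3 responders and 7−2=5 non-responders.

3 responders and 5 non-responders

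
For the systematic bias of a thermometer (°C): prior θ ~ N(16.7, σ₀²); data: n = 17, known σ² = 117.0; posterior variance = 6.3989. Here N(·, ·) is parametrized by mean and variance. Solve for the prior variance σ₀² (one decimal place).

For the Normal–Normal model with known σ², precisions add: τ_n = τ₀ + n/σ².
So 1/σ₀² = 1/6.3989 − 17/117.0 = 0.156277 − 0.145299 = 0.010978.
Hence σ₀² = 1/0.010978 ≈ 91.1.

σ₀² = 91.1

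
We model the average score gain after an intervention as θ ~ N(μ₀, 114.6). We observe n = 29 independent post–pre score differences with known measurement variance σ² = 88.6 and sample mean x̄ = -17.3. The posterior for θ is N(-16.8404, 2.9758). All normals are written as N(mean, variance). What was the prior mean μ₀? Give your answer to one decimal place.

The posterior mean is a precision-weighted average: μ_n = (τ₀μ₀ + τ_data·x̄)/(τ₀+τ_data), with τ₀=1/σ₀² and τ_data=n/σ².
Here τ₀ = 1/114.6 = 0.008726 and τ_data = 29/88.6 = 0.327314, so τ_n = 0.336040.
Rearranging for μ₀: μ₀ = (μ_n·τ_n − τ_data·x̄)/τ₀ = (-16.8404·0.336040 − 0.327314·-17.3) / 0.008726 = 0.003484/0.008726 ≈ 0.4.

μ₀ = 0.4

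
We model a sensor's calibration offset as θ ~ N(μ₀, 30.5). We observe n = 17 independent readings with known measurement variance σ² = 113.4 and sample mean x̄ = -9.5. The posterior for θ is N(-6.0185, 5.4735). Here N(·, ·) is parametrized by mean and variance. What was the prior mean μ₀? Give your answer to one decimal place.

μ₀ = 9.9

With known observation variance, the Normal–Normal posterior has precision τ_n = τ₀ + n/σ² and mean μ_n = (τ₀μ₀ + (n/σ²)x̄)/τ_n.
Here τ₀ = 1/30.5 = 0.032787 and τ_data = 17/113.4 = 0.149912, so τ_n = 0.182699.
Rearranging for μ₀: μ₀ = (μ_n·τ_n − τ_data·x̄)/τ₀ = (-6.0185·0.182699 − 0.149912·-9.5) / 0.032787 = 0.324590/0.032787 ≈ 9.9.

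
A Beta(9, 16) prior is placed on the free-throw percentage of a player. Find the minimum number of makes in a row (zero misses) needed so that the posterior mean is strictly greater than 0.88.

k = 109

After k makes and 0 misses the posterior is Beta(9+k, 16), with mean (9+k)/(9+16+k).
Set (9+k)/(25+k) > 0.88 and solve: k > (0.88·25 − 9)/(1 − 0.88) = 108.333.
The smallest integer exceeding 108.333 is 109, and checking k=109: (118)/(134) = 0.8806 > 0.88.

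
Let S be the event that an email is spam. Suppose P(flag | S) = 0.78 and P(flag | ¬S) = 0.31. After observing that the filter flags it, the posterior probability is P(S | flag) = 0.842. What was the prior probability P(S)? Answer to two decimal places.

P(S) = 0.68

In odds form, posterior odds = prior odds × likelihood ratio, so prior odds = posterior odds ÷ LR.
Posterior odds = 0.842/(1−0.842) = 5.3291. LR = 0.78/0.31 = 2.5161.
Prior odds = 5.3291/2.5161 = 2.1180, so P(S) = 2.1180/(1+2.1180) ≈ 0.68.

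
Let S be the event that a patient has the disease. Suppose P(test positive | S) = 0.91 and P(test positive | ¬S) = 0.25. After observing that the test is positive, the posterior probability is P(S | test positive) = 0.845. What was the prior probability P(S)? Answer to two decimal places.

In odds form, posterior odds = prior odds × likelihood ratio, so prior odds = posterior odds ÷ LR.
Posterior odds = 0.845/(1−0.845) = 5.4516. LR = 0.91/0.25 = 3.6400.
Prior odds = 5.4516/3.6400 = 1.4977, so P(S) = 1.4977/(1+1.4977) ≈ 0.60.

P(S) = 0.60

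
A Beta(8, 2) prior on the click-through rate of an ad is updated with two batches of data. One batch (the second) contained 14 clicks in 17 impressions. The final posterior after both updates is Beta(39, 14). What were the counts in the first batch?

Sequential conjugate updates are equivalent to a single update on the pooled data, so total successes = posterior α − prior α and total failures = posterior β − prior β.
Total across both batches: 39−8=31 clicks, 14−2=12 non-clicks.
Subtract the second batch: 31−14=17 clicks and 12−3=9 non-clicks.

17 clicks and 9 non-clicks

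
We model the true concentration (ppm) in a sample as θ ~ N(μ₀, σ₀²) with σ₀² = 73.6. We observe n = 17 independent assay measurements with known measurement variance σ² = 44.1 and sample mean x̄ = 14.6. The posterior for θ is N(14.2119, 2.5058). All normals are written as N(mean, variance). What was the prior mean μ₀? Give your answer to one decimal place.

The posterior mean is a precision-weighted average: μ_n = (τ₀μ₀ + τ_data·x̄)/(τ₀+τ_data), with τ₀=1/σ₀² and τ_data=n/σ².
Here τ₀ = 1/73.6 = 0.013587 and τ_data = 17/44.1 = 0.385488, so τ_n = 0.399075.
Rearranging for μ₀: μ₀ = (μ_n·τ_n − τ_data·x̄)/τ₀ = (14.2119·0.399075 − 0.385488·14.6) / 0.013587 = 0.043489/0.013587 ≈ 3.2.

μ₀ = 3.2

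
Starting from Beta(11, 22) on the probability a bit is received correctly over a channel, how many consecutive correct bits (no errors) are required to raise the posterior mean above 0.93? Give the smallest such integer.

After k correct bits and 0 errors the posterior is Beta(11+k, 22), with mean (11+k)/(11+22+k).
Set (11+k)/(33+k) > 0.93 and solve: k > (0.93·33 − 11)/(1 − 0.93) = 281.286.
The smallest integer exceeding 281.286 is 282.

k = 282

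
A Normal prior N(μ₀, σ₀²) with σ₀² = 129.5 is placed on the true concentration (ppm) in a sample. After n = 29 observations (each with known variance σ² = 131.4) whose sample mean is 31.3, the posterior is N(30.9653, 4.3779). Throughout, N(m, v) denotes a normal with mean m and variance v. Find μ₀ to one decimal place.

The posterior mean is a precision-weighted average: μ_n = (τ₀μ₀ + τ_data·x̄)/(τ₀+τ_data), with τ₀=1/σ₀² and τ_data=n/σ².
Here τ₀ = 1/129.5 = 0.007722 and τ_data = 29/131.4 = 0.220700, so τ_n = 0.228422.
Rearranging for μ₀: μ₀ = (μ_n·τ_n − τ_data·x̄)/τ₀ = (30.9653·0.228422 − 0.220700·31.3) / 0.007722 = 0.165246/0.007722 ≈ 21.4.

μ₀ = 21.4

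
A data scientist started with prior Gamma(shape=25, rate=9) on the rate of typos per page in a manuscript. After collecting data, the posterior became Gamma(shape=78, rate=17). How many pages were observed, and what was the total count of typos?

n = 8 pages with total 53 typos

A Gamma(α, β) prior (rate parametrization) on a Poisson rate with n observations summing to S gives posterior Gamma(α+S, β+n).
Matching: Σxᵢ = 78 − 25 = 53 and n = 17 − 9 = 8.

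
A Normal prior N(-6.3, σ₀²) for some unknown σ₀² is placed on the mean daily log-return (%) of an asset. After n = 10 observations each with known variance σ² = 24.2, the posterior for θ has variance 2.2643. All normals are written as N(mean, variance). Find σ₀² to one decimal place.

σ₀² = 35.2

Posterior precision equals prior precision plus data precision: 1/σ_n² = 1/σ₀² + n/σ².
So 1/σ₀² = 1/2.2643 − 10/24.2 = 0.441638 − 0.413223 = 0.028415.
Hence σ₀² = 1/0.028415 ≈ 35.2.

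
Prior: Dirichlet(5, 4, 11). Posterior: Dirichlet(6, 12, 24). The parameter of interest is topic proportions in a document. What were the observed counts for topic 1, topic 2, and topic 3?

For a Dirichlet(α) prior with multinomial counts c, the posterior is Dirichlet(α + c) componentwise.
Counts are posterior − prior componentwise: 6−5=1, 12−4=8, 24−11=13.

counts (1, 8, 13)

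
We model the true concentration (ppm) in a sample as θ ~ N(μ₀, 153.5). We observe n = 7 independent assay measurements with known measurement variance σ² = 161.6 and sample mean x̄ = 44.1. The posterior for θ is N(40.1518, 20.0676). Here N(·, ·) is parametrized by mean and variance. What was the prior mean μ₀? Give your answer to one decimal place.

μ₀ = 13.9

The posterior mean is a precision-weighted average: μ_n = (τ₀μ₀ + τ_data·x̄)/(τ₀+τ_data), with τ₀=1/σ₀² and τ_data=n/σ².
Here τ₀ = 1/153.5 = 0.006515 and τ_data = 7/161.6 = 0.043317, so τ_n = 0.049832.
Rearranging for μ₀: μ₀ = (μ_n·τ_n − τ_data·x̄)/τ₀ = (40.1518·0.049832 − 0.043317·44.1) / 0.006515 = 0.090565/0.006515 ≈ 13.9.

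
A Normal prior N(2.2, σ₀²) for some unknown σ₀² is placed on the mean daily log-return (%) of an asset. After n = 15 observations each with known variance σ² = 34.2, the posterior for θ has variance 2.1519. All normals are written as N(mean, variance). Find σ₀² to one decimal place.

σ₀² = 38.3

Posterior precision equals prior precision plus data precision: 1/σ_n² = 1/σ₀² + n/σ².
So 1/σ₀² = 1/2.1519 − 15/34.2 = 0.464706 − 0.438596 = 0.026110.
Hence σ₀² = 1/0.026110 ≈ 38.3.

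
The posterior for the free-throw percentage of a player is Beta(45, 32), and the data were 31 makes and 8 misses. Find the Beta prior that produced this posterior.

A Beta(α, β) prior with s successes and f failures in binomial data gives a Beta(α+s, β+f) posterior.
Subtract the data counts: 45−31=14, 32−8=24.

Beta(14, 24)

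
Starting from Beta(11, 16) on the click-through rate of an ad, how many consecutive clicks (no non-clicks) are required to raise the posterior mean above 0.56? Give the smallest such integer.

After k clicks and 0 non-clicks the posterior is Beta(11+k, 16), with mean (11+k)/(11+16+k).
Set (11+k)/(27+k) > 0.56 and solve: k > (0.56·27 − 11)/(1 − 0.56) = 9.364.
The smallest integer exceeding 9.364 is 10.

k = 10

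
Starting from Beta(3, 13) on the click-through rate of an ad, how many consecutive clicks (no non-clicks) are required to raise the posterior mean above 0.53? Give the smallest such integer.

After k clicks and 0 non-clicks the posterior is Beta(3+k, 13), with mean (3+k)/(3+13+k).
Set (3+k)/(16+k) > 0.53 and solve: k > (0.53·16 − 3)/(1 − 0.53) = 11.660.
The smallest integer exceeding 11.660 is 12, and checking k=12: (15)/(28) = 0.5357 > 0.53.

k = 12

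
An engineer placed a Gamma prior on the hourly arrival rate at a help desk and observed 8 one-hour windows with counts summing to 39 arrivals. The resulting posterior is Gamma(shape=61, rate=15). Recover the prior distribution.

Gamma(shape=22, rate=7)

A Gamma(α, β) prior (rate parametrization) on a Poisson rate with n observations summing to S gives posterior Gamma(α+S, β+n).
So α = 61 − 39 = 22 and β = 15 − 8 = 7.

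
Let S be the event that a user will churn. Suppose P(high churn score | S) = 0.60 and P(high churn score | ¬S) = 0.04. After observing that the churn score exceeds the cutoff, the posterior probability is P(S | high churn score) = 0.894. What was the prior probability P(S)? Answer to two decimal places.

In odds form, posterior odds = prior odds × likelihood ratio, so prior odds = posterior odds ÷ LR.
Posterior odds = 0.894/(1−0.894) = 8.4340. LR = 0.60/0.04 = 15.0000.
Prior odds = 8.4340/15.0000 = 0.5623, so P(S) = 0.5623/(1+0.5623) ≈ 0.36.

P(S) = 0.36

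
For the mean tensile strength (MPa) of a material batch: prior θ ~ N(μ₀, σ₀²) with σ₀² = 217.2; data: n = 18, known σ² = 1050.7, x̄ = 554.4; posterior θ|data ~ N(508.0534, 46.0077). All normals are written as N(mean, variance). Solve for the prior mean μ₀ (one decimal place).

With known observation variance, the Normal–Normal posterior has precision τ_n = τ₀ + n/σ² and mean μ_n = (τ₀μ₀ + (n/σ²)x̄)/τ_n.
Here τ₀ = 1/217.2 = 0.004604 and τ_data = 18/1050.7 = 0.017131, so τ_n = 0.021735.
Rearranging for μ₀: μ₀ = (μ_n·τ_n − τ_data·x̄)/τ₀ = (508.0534·0.021735 − 0.017131·554.4) / 0.004604 = 1.545114/0.004604 ≈ 335.6.

μ₀ = 335.6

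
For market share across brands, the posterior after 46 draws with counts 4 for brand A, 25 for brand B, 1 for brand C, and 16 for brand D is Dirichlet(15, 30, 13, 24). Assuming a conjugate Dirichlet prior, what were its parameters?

For a Dirichlet(α) prior with multinomial counts c, the posterior is Dirichlet(α + c) componentwise.
Subtract each count from the matching posterior parameter: 15−4=11, 30−25=5, 13−1=12, 24−16=8.

Dirichlet(11, 5, 12, 8)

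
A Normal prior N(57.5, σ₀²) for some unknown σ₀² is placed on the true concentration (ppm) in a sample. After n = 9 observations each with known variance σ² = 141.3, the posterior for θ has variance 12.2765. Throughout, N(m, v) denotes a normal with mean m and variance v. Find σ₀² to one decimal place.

σ₀² = 56.3

Posterior precision equals prior precision plus data precision: 1/σ_n² = 1/σ₀² + n/σ².
So 1/σ₀² = 1/12.2765 − 9/141.3 = 0.081456 − 0.063694 = 0.017762.
Hence σ₀² = 1/0.017762 ≈ 56.3.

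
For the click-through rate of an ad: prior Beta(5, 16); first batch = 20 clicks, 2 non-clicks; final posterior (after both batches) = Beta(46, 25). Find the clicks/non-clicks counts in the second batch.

21 clicks and 7 non-clicks

Because Beta–binomial updating is additive in the counts, the combined data contributed (α_post−α_prior, β_post−β_prior) successes and failures.
Total across both batches: 46−5=41 clicks, 25−16=9 non-clicks.
Subtract the first batch: 41−20=21 clicks and 9−2=7 non-clicks.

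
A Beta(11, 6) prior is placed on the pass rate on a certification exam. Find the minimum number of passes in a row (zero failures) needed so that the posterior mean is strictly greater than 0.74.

k = 7

After k passes and 0 failures the posterior is Beta(11+k, 6), with mean (11+k)/(11+6+k).
Set (11+k)/(17+k) > 0.74 and solve: k > (0.74·17 − 11)/(1 − 0.74) = 6.077.
The smallest integer exceeding 6.077 is 7.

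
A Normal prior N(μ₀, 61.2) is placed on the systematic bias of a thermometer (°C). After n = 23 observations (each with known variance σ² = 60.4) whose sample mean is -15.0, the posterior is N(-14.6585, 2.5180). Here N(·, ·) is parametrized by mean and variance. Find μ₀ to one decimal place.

μ₀ = -6.7

The posterior mean is a precision-weighted average: μ_n = (τ₀μ₀ + τ_data·x̄)/(τ₀+τ_data), with τ₀=1/σ₀² and τ_data=n/σ².
Here τ₀ = 1/61.2 = 0.016340 and τ_data = 23/60.4 = 0.380795, so τ_n = 0.397135.
Rearranging for μ₀: μ₀ = (μ_n·τ_n − τ_data·x̄)/τ₀ = (-14.6585·0.397135 − 0.380795·-15.0) / 0.016340 = -0.109478/0.016340 ≈ -6.7.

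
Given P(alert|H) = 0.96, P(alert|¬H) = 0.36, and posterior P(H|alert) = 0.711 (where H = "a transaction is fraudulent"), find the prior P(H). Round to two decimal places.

In odds form, posterior odds = prior odds × likelihood ratio, so prior odds = posterior odds ÷ LR.
Posterior odds = 0.711/(1−0.711) = 2.4602. LR = 0.96/0.36 = 2.6667.
Prior odds = 2.4602/2.6667 = 0.9226, so P(H) = 0.9226/(1+0.9226) ≈ 0.48.

P(H) = 0.48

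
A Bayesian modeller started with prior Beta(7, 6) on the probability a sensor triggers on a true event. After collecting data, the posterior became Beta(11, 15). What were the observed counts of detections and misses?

4 detections and 9 misses

Beta is conjugate to the binomial likelihood: posterior = Beta(a+s, b+f).
Match parameters: s=11−7=4, f=15−6=9.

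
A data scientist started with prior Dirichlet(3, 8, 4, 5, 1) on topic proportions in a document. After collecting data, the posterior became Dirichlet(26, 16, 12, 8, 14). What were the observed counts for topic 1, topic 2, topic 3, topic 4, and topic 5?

counts (23, 8, 8, 3, 13)

For a Dirichlet(α) prior with multinomial counts c, the posterior is Dirichlet(α + c) componentwise.
Counts are posterior − prior componentwise: 26−3=23, 16−8=8, 12−4=8, 8−5=3, 14−1=13.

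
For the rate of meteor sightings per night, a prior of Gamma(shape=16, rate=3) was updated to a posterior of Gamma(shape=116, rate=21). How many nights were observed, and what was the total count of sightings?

A Gamma(α, β) prior (rate parametrization) on a Poisson rate with n observations summing to S gives posterior Gamma(α+S, β+n).
Matching: Σxᵢ = 116 − 16 = 100 and n = 21 − 3 = 18.

n = 18 nights with total 100 sightings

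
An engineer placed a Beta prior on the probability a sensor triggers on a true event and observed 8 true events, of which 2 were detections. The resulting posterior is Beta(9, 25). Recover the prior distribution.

Beta(7, 19)

Beta is conjugate to the binomial likelihood: posterior = Beta(α+s, β+f).
So α = 9 − 2 = 7 and β = 25 − 6 = 19.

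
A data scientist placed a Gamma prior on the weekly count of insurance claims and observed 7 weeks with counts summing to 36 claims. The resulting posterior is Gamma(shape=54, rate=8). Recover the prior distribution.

Gamma(shape=18, rate=1)

Gamma–Poisson conjugacy: posterior shape = α + Σxᵢ, posterior rate = β + n.
So α = 54 − 36 = 18 and β = 8 − 7 = 1.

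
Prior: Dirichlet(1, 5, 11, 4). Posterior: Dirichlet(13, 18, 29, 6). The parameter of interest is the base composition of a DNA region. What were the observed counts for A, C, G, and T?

counts (12, 13, 18, 2)

For a Dirichlet(α) prior with multinomial counts c, the posterior is Dirichlet(α + c) componentwise.
Counts are posterior − prior componentwise: 13−1=12, 18−5=13, 29−11=18, 6−4=2.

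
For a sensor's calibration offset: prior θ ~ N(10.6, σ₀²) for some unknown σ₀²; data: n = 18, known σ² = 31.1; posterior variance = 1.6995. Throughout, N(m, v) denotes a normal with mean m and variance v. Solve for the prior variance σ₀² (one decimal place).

σ₀² = 103.8

Posterior precision equals prior precision plus data precision: 1/σ_n² = 1/σ₀² + n/σ².
So 1/σ₀² = 1/1.6995 − 18/31.1 = 0.588408 − 0.578778 = 0.009630.
Hence σ₀² = 1/0.009630 ≈ 103.8.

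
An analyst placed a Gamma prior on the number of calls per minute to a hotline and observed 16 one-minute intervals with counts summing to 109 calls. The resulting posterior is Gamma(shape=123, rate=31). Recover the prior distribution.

A Gamma(α, β) prior (rate parametrization) on a Poisson rate with n observations summing to S gives posterior Gamma(α+S, β+n).
So α = 123 − 109 = 14 and β = 31 − 16 = 15.

Gamma(shape=14, rate=15)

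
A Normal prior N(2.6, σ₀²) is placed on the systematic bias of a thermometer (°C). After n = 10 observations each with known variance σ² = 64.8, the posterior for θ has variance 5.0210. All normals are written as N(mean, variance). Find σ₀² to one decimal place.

Posterior precision equals prior precision plus data precision: 1/σ_n² = 1/σ₀² + n/σ².
So 1/σ₀² = 1/5.0210 − 10/64.8 = 0.199164 − 0.154321 = 0.044843.
Hence σ₀² = 1/0.044843 ≈ 22.3.

σ₀² = 22.3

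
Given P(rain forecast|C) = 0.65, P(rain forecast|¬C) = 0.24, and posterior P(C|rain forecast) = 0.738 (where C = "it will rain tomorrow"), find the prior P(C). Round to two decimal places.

In odds form, posterior odds = prior odds × likelihood ratio, so prior odds = posterior odds ÷ LR.
Posterior odds = 0.738/(1−0.738) = 2.8168. LR = 0.65/0.24 = 2.7083.
Prior odds = 2.8168/2.7083 = 1.0401, so P(C) = 1.0401/(1+1.0401) ≈ 0.51.

P(C) = 0.51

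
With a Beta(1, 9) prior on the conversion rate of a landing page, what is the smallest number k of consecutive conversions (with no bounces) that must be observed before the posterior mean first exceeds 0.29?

k = 3

After k conversions and 0 bounces the posterior is Beta(1+k, 9), with mean (1+k)/(1+9+k).
Set (1+k)/(10+k) > 0.29 and solve: k > (0.29·10 − 1)/(1 − 0.29) = 2.676.
The smallest integer exceeding 2.676 is 3.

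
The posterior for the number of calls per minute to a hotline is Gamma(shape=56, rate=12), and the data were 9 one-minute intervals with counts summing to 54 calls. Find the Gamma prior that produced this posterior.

Gamma(shape=2, rate=3)

Gamma–Poisson conjugacy: posterior shape = α + Σxᵢ, posterior rate = β + n.
So α = 56 − 54 = 2 and β = 12 − 9 = 3.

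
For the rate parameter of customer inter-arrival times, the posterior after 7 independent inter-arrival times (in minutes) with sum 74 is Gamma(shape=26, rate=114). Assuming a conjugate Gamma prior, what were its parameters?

Gamma(shape=19, rate=40)

Gamma–exponential conjugacy: posterior shape = α + n, posterior rate = β + Σtᵢ.
So α = 26 − 7 = 19 and β = 114 − 74 = 40.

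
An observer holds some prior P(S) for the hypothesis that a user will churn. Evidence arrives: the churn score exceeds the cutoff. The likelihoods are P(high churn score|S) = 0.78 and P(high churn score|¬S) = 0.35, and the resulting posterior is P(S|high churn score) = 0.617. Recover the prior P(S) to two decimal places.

Bayes' rule in odds form gives O(S|E) = O(S)·[P(E|S)/P(E|¬S)], hence O(S) = O(S|E)/LR.
Posterior odds = 0.617/(1−0.617) = 1.6110. LR = 0.78/0.35 = 2.2286.
Prior odds = 1.6110/2.2286 = 0.7229, so P(S) = 0.7229/(1+0.7229) ≈ 0.42.

P(S) = 0.42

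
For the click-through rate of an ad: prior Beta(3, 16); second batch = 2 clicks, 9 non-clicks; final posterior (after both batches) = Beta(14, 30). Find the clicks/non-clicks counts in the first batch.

9 clicks and 5 non-clicks

Because Beta–binomial updating is additive in the counts, the combined data contributed (α_post−α_prior, β_post−β_prior) successes and failures.
Total across both batches: 14−3=11 clicks, 30−16=14 non-clicks.
Subtract the second batch: 11−2=9 clicks and 14−9=5 non-clicks.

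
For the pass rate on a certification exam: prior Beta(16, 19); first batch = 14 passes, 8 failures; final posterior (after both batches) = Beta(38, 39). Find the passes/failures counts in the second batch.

Sequential conjugate updates are equivalent to a single update on the pooled data, so total successes = posterior α − prior α and total failures = posterior β − prior β.
Total across both batches: 38−16=22 passes, 39−19=20 failures.
Subtract the first batch: 22−14=8 passes and 20−8=12 failures.

8 passes and 12 failures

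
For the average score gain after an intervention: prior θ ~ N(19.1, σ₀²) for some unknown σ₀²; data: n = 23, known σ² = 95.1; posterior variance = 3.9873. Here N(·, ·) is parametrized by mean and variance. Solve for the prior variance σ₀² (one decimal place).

σ₀² = 111.8

For the Normal–Normal model with known σ², precisions add: τ_n = τ₀ + n/σ².
So 1/σ₀² = 1/3.9873 − 23/95.1 = 0.250796 − 0.241851 = 0.008945.
Hence σ₀² = 1/0.008945 ≈ 111.8.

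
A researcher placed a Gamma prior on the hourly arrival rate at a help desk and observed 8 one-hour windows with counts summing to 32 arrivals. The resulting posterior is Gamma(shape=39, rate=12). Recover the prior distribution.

A Gamma(α, β) prior (rate parametrization) on a Poisson rate with n observations summing to S gives posterior Gamma(α+S, β+n).
So α = 39 − 32 = 7 and β = 12 − 8 = 4.

Gamma(shape=7, rate=4)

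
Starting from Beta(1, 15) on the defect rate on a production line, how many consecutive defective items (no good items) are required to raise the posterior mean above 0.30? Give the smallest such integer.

After k defective items and 0 good items the posterior is Beta(1+k, 15), with mean (1+k)/(1+15+k).
Set (1+k)/(16+k) > 0.30 and solve: k > (0.30·16 − 1)/(1 − 0.30) = 5.429.
The smallest integer exceeding 5.429 is 6, and checking k=6: (7)/(22) = 0.3182 > 0.30.

k = 6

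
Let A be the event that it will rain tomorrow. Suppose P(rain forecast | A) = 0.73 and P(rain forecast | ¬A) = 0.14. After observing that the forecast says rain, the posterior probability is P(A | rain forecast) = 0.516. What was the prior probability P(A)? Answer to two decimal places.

P(A) = 0.17

Bayes' rule in odds form gives O(A|E) = O(A)·[P(E|A)/P(E|¬A)], hence O(A) = O(A|E)/LR.
Posterior odds = 0.516/(1−0.516) = 1.0661. LR = 0.73/0.14 = 5.2143.
Prior odds = 1.0661/5.2143 = 0.2045, so P(A) = 0.2045/(1+0.2045) ≈ 0.17.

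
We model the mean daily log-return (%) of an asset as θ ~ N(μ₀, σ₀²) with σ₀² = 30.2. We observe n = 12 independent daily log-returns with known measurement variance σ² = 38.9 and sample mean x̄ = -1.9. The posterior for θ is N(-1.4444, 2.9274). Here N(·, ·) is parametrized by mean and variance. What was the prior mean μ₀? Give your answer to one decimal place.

With known observation variance, the Normal–Normal posterior has precision τ_n = τ₀ + n/σ² and mean μ_n = (τ₀μ₀ + (n/σ²)x̄)/τ_n.
Here τ₀ = 1/30.2 = 0.033113 and τ_data = 12/38.9 = 0.308483, so τ_n = 0.341596.
Rearranging for μ₀: μ₀ = (μ_n·τ_n − τ_data·x̄)/τ₀ = (-1.4444·0.341596 − 0.308483·-1.9) / 0.033113 = 0.092716/0.033113 ≈ 2.8.

μ₀ = 2.8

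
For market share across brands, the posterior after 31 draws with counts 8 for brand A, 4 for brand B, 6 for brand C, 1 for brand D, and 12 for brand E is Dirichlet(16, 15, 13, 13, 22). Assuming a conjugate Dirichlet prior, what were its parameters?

For a Dirichlet(α) prior with multinomial counts c, the posterior is Dirichlet(α + c) componentwise.
Subtract each count from the matching posterior parameter: 16−8=8, 15−4=11, 13−6=7, 13−1=12, 22−12=10.

Dirichlet(8, 11, 7, 12, 10)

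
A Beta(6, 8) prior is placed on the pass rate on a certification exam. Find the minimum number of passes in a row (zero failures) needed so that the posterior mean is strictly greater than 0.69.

k = 12

After k passes and 0 failures the posterior is Beta(6+k, 8), with mean (6+k)/(6+8+k).
Set (6+k)/(14+k) > 0.69 and solve: k > (0.69·14 − 6)/(1 − 0.69) = 11.806.
The smallest integer exceeding 11.806 is 12, and checking k=12: (18)/(26) = 0.6923 > 0.69.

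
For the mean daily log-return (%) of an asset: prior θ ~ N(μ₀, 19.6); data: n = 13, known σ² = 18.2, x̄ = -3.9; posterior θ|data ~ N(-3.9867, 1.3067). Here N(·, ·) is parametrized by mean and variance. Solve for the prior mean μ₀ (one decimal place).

With known observation variance, the Normal–Normal posterior has precision τ_n = τ₀ + n/σ² and mean μ_n = (τ₀μ₀ + (n/σ²)x̄)/τ_n.
Here τ₀ = 1/19.6 = 0.051020 and τ_data = 13/18.2 = 0.714286, so τ_n = 0.765306.
Rearranging for μ₀: μ₀ = (μ_n·τ_n − τ_data·x̄)/τ₀ = (-3.9867·0.765306 − 0.714286·-3.9) / 0.051020 = -0.265330/0.051020 ≈ -5.2.

μ₀ = -5.2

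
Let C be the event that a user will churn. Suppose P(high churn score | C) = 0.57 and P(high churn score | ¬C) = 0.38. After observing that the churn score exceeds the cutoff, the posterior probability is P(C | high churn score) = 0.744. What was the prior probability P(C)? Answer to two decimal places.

P(C) = 0.66

Bayes' rule in odds form gives O(C|E) = O(C)·[P(E|C)/P(E|¬C)], hence O(C) = O(C|E)/LR.
Posterior odds = 0.744/(1−0.744) = 2.9062. LR = 0.57/0.38 = 1.5000.
Prior odds = 2.9062/1.5000 = 1.9375, so P(C) = 1.9375/(1+1.9375) ≈ 0.66.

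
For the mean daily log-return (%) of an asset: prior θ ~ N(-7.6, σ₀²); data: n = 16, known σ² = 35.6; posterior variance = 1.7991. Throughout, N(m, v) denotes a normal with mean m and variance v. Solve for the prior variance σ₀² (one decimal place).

Posterior precision equals prior precision plus data precision: 1/σ_n² = 1/σ₀² + n/σ².
So 1/σ₀² = 1/1.7991 − 16/35.6 = 0.555833 − 0.449438 = 0.106395.
Hence σ₀² = 1/0.106395 ≈ 9.4.

σ₀² = 9.4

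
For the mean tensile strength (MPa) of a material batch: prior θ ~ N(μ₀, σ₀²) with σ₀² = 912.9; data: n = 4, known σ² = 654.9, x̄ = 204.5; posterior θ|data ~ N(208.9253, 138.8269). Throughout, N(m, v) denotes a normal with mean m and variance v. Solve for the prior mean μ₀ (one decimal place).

μ₀ = 233.6

The posterior mean is a precision-weighted average: μ_n = (τ₀μ₀ + τ_data·x̄)/(τ₀+τ_data), with τ₀=1/σ₀² and τ_data=n/σ².
Here τ₀ = 1/912.9 = 0.001095 and τ_data = 4/654.9 = 0.006108, so τ_n = 0.007203.
Rearranging for μ₀: μ₀ = (μ_n·τ_n − τ_data·x̄)/τ₀ = (208.9253·0.007203 − 0.006108·204.5) / 0.001095 = 0.255803/0.001095 ≈ 233.6.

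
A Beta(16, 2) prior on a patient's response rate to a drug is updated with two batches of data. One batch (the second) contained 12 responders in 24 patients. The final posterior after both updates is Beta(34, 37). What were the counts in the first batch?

Sequential conjugate updates are equivalent to a single update on the pooled data, so total successes = posterior α − prior α and total failures = posterior β − prior β.
Total across both batches: 34−16=18 responders, 37−2=35 non-responders.
Subtract the second batch: 18−12=6 responders and 35−12=23 non-responders.

6 responders and 23 non-responders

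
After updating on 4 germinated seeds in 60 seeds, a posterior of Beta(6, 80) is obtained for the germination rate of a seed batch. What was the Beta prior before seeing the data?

A Beta(α, β) prior with s successes and f failures in binomial data gives a Beta(α+s, β+f) posterior.
Subtract the data counts: 6−4=2, 80−56=24.

Beta(2, 24)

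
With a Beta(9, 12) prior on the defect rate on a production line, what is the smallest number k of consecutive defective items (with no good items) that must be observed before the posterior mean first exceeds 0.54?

k = 6

After k defective items and 0 good items the posterior is Beta(9+k, 12), with mean (9+k)/(9+12+k).
Set (9+k)/(21+k) > 0.54 and solve: k > (0.54·21 − 9)/(1 − 0.54) = 5.087.
The smallest integer exceeding 5.087 is 6, and checking k=6: (15)/(27) = 0.5556 > 0.54.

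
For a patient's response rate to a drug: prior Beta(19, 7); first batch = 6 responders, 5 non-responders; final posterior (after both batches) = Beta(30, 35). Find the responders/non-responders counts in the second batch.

Sequential conjugate updates are equivalent to a single update on the pooled data, so total successes = posterior α − prior α and total failures = posterior β − prior β.
Total across both batches: 30−19=11 responders, 35−7=28 non-responders.
Subtract the first batch: 11−6=5 responders and 28−5=23 non-responders.

5 responders and 23 non-responders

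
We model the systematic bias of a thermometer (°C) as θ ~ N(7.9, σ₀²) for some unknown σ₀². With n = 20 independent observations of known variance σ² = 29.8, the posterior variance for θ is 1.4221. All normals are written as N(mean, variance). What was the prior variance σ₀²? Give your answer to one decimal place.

σ₀² = 31.2

Posterior precision equals prior precision plus data precision: 1/σ_n² = 1/σ₀² + n/σ².
So 1/σ₀² = 1/1.4221 − 20/29.8 = 0.703185 − 0.671141 = 0.032044.
Hence σ₀² = 1/0.032044 ≈ 31.2.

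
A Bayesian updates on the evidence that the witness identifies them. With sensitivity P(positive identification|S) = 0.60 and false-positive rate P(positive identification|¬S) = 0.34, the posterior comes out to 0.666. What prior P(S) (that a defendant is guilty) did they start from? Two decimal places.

Bayes' rule in odds form gives O(S|E) = O(S)·[P(E|S)/P(E|¬S)], hence O(S) = O(S|E)/LR.
Posterior odds = 0.666/(1−0.666) = 1.9940. LR = 0.60/0.34 = 1.7647.
Prior odds = 1.9940/1.7647 = 1.1299, so P(S) = 1.1299/(1+1.1299) ≈ 0.53.

P(S) = 0.53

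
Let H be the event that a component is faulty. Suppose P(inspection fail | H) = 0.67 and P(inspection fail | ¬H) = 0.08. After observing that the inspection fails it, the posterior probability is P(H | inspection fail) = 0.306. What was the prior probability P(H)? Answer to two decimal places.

P(H) = 0.05

In odds form, posterior odds = prior odds × likelihood ratio, so prior odds = posterior odds ÷ LR.
Posterior odds = 0.306/(1−0.306) = 0.4409. LR = 0.67/0.08 = 8.3750.
Prior odds = 0.4409/8.3750 = 0.0526, so P(H) = 0.0526/(1+0.0526) ≈ 0.05.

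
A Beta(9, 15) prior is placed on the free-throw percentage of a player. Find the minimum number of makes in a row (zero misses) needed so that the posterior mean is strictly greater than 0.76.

After k makes and 0 misses the posterior is Beta(9+k, 15), with mean (9+k)/(9+15+k).
Set (9+k)/(24+k) > 0.76 and solve: k > (0.76·24 − 9)/(1 − 0.76) = 38.500.
The smallest integer exceeding 38.500 is 39.

k = 39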